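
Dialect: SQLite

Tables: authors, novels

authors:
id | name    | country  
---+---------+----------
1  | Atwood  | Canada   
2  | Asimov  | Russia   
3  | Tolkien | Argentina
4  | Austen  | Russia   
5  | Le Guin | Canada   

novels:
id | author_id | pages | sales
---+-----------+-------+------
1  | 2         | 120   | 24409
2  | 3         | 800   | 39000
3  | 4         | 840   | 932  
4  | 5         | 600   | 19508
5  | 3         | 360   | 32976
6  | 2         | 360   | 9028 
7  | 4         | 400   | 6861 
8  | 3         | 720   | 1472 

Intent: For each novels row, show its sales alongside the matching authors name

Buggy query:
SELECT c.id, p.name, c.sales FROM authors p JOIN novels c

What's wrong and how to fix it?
Bug: JOIN with no ON clause produces a cartesian product; every novels row pairs with every authors row

Fix: Specify the join condition linking the foreign key to the parent id

Corrected query:
SELECT c.id, p.name, c.sales FROM authors p JOIN novels c ON c.author_id = p.id

Result:
id | name    | sales
---+---------+------
1  | Asimov  | 24409
2  | Tolkien | 39000
3  | Austen  | 932  
4  | Le Guin | 19508
5  | Tolkien | 32976
6  | Asimov  | 9028 
7  | Austen  | 6861 
8  | Tolkien | 1472 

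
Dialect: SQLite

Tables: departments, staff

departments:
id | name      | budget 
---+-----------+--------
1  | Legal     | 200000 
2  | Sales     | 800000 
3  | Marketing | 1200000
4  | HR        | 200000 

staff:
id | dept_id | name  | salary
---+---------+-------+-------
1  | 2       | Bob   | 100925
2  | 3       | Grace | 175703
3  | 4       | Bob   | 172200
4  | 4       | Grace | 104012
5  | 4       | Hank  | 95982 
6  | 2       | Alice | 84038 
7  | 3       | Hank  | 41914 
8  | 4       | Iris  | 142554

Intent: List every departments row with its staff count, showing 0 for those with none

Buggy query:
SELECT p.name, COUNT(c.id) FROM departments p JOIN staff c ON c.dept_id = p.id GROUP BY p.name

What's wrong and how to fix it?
Bug: An inner join excludes parents with zero children

Fix: Switch to LEFT JOIN to retain unmatched parent rows

Corrected query:
SELECT p.name, COUNT(c.id) FROM departments p LEFT JOIN staff c ON c.dept_id = p.id GROUP BY p.name

Result:
name      | COUNT(c.id)
----------+------------
HR        | 4          
Legal     | 0          
Marketing | 2          
Sales     | 2          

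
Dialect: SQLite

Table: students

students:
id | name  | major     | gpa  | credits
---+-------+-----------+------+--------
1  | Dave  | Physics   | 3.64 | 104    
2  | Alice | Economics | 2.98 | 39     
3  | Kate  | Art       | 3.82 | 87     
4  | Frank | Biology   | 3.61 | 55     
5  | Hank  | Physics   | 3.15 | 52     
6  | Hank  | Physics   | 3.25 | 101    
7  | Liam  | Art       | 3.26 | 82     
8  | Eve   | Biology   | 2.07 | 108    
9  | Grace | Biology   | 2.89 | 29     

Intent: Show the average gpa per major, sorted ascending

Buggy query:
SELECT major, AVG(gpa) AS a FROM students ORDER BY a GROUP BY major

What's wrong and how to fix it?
Bug: ORDER BY appears before GROUP BY; SQL clause order requires GROUP BY first

Fix: Reorder: SELECT … FROM … GROUP BY … ORDER BY …

Corrected query:
SELECT major, AVG(gpa) AS a FROM students GROUP BY major ORDER BY a

Result:
major     | a       
----------+---------
Biology   | 2.856667
Economics | 2.98    
Physics   | 3.346667
Art       | 3.54    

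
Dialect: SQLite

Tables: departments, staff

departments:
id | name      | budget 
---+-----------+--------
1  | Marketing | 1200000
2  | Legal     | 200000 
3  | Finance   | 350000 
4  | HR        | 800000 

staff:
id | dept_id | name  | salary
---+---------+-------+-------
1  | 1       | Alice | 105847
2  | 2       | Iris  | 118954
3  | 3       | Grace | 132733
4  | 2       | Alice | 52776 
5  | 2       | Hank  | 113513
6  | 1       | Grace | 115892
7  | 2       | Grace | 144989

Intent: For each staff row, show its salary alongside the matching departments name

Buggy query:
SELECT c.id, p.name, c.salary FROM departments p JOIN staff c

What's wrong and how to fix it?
Bug: JOIN with no ON clause produces a cartesian product; every staff row pairs with every departments row

Fix: Specify the join condition linking the foreign key to the parent id

Corrected query:
SELECT c.id, p.name, c.salary FROM departments p JOIN staff c ON c.dept_id = p.id

Result:
id | name      | salary
---+-----------+-------
1  | Marketing | 105847
2  | Legal     | 118954
3  | Finance   | 132733
4  | Legal     | 52776 
5  | Legal     | 113513
6  | Marketing | 115892
7  | Legal     | 144989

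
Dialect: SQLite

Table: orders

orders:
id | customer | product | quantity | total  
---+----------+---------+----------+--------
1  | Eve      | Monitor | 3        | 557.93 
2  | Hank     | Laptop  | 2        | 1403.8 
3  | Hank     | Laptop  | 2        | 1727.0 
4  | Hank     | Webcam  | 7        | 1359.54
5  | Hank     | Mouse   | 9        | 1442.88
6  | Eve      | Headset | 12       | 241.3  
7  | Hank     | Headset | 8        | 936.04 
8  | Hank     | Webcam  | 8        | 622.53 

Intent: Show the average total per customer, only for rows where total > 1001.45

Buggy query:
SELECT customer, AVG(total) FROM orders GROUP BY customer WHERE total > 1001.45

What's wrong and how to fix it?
Bug: Row-level WHERE must come before GROUP BY in the clause order

Fix: Place WHERE between FROM and GROUP BY

Corrected query:
SELECT customer, AVG(total) FROM orders WHERE total > 1001.45 GROUP BY customer

Result:
customer | AVG(total)
---------+-----------
Hank     | 1483.305  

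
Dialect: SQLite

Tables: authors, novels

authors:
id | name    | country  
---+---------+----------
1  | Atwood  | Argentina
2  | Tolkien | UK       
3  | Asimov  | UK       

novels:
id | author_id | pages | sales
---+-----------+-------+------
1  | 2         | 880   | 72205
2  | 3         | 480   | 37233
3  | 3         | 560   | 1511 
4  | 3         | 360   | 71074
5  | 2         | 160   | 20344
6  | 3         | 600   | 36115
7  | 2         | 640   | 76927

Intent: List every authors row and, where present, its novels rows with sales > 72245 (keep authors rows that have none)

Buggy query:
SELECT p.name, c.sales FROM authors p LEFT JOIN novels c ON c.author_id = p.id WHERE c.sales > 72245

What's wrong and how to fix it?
Bug: Filtering c.sales in WHERE discards the NULL rows produced by LEFT JOIN, turning it into an inner join

Fix: Move the right-table condition into the ON clause so unmatched parents are kept

Corrected query:
SELECT p.name, c.sales FROM authors p LEFT JOIN novels c ON c.author_id = p.id AND c.sales > 72245

Result:
name    | sales
--------+------
Atwood  | NULL 
Tolkien | 76927
Asimov  | NULL 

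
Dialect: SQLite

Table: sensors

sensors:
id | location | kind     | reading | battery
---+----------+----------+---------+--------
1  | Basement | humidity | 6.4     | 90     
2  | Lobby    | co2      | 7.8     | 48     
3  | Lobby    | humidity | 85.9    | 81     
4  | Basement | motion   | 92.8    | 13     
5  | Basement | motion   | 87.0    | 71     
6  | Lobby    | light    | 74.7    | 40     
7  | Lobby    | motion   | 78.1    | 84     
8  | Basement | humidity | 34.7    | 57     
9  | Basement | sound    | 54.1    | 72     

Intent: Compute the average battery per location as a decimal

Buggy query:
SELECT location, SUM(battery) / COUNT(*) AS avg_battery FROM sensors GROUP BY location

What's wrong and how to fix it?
Bug: Both operands are integers, so '/' performs integer division and truncates

Fix: Multiply by 1.0 (or CAST to REAL) to force floating-point division

Corrected query:
SELECT location, SUM(battery) * 1.0 / COUNT(*) AS avg_battery FROM sensors GROUP BY location

Result:
location | avg_battery
---------+------------
Basement | 60.6       
Lobby    | 63.25      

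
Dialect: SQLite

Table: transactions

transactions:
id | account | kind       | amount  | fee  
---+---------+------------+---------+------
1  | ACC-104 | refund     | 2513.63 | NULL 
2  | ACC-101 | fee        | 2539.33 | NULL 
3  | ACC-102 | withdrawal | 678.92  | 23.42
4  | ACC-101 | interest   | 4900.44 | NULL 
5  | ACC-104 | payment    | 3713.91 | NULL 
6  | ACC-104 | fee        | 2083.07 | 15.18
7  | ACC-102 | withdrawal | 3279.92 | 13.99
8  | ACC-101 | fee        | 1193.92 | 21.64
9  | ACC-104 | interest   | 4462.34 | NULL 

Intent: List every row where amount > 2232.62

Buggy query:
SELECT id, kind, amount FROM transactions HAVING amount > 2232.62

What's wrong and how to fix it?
Bug: HAVING filters the output of aggregation, but this query has no GROUP BY and no aggregate functions, so SQLite rejects it (HAVING clause on a non-aggregate query); the condition here is per row

Fix: Replace HAVING with WHERE since the condition applies to individual rows

Corrected query:
SELECT id, kind, amount FROM transactions WHERE amount > 2232.62

Result:
id | kind       | amount 
---+------------+--------
1  | refund     | 2513.63
2  | fee        | 2539.33
4  | interest   | 4900.44
5  | payment    | 3713.91
7  | withdrawal | 3279.92
9  | interest   | 4462.34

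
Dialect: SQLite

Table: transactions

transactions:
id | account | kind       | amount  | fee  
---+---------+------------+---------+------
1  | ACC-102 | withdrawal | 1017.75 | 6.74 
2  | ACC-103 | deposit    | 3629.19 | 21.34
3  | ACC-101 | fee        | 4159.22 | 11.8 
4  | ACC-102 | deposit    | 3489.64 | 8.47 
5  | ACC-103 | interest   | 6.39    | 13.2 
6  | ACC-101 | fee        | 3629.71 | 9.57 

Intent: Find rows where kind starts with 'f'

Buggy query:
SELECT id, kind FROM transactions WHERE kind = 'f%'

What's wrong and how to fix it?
Bug: Wildcards only work with LIKE; '=' treats '%' as a literal character

Fix: Use LIKE for wildcard pattern matching

Corrected query:
SELECT id, kind FROM transactions WHERE kind LIKE 'f%'

Result:
id | kind
---+-----
3  | fee 
6  | fee 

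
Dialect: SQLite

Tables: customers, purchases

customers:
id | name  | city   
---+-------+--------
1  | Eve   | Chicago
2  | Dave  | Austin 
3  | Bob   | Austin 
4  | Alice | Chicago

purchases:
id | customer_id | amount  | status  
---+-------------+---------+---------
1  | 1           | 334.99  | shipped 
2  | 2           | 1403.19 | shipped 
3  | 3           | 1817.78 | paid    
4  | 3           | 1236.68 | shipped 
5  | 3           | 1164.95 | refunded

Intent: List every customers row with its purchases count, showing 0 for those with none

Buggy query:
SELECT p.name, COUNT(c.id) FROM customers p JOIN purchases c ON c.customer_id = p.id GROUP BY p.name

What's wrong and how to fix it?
Bug: An inner join excludes parents with zero children

Fix: Switch to LEFT JOIN to retain unmatched parent rows

Corrected query:
SELECT p.name, COUNT(c.id) FROM customers p LEFT JOIN purchases c ON c.customer_id = p.id GROUP BY p.name

Result:
name  | COUNT(c.id)
------+------------
Alice | 0          
Bob   | 3          
Dave  | 1          
Eve   | 1          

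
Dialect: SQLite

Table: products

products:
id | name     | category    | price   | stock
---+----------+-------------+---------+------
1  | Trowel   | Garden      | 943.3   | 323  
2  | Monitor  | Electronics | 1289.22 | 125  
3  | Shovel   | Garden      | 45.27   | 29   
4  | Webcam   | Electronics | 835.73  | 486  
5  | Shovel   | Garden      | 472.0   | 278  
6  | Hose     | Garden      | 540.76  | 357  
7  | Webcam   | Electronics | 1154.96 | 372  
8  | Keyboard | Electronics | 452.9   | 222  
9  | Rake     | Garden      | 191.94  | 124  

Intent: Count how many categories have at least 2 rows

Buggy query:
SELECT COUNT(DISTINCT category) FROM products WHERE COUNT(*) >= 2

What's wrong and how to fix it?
Bug: COUNT(*) cannot appear in WHERE; the per-group count doesn't exist yet

Fix: Use a subquery that GROUPs and filters with HAVING, then count its rows

Corrected query:
SELECT COUNT(*) FROM (SELECT category FROM products GROUP BY category HAVING COUNT(*) >= 2)

Result:
COUNT(*)
--------
2       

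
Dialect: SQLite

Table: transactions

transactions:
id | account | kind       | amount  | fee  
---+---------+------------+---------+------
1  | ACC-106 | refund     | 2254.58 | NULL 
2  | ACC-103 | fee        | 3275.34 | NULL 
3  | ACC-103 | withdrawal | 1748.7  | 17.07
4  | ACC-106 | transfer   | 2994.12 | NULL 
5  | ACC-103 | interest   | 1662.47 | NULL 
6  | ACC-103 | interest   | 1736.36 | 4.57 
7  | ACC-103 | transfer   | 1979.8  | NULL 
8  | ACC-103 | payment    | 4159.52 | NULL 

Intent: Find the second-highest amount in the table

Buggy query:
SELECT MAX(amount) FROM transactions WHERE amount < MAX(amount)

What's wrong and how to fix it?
Bug: The inner MAX is an aggregate inside WHERE, which is not allowed

Fix: Compute the overall MAX in a subquery, then take MAX of rows below it

Corrected query:
SELECT MAX(amount) FROM transactions WHERE amount < (SELECT MAX(amount) FROM transactions)

Result:
MAX(amount)
-----------
3275.34    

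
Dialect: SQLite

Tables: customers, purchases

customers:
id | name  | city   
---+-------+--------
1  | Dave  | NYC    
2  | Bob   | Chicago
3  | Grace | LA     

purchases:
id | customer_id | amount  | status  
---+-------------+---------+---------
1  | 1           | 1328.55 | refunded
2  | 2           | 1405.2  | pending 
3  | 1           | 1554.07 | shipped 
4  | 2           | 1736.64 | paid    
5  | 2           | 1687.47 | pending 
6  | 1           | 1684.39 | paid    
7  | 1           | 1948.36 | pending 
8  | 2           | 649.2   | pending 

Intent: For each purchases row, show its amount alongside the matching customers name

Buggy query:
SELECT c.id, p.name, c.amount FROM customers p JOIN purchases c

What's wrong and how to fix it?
Bug: Missing join condition: each purchases row is matched to all customers rows instead of just its own

Fix: Add ON c.customer_id = p.id to the JOIN

Corrected query:
SELECT c.id, p.name, c.amount FROM customers p JOIN purchases c ON c.customer_id = p.id

Result:
id | name | amount 
---+------+--------
1  | Dave | 1328.55
2  | Bob  | 1405.2 
3  | Dave | 1554.07
4  | Bob  | 1736.64
5  | Bob  | 1687.47
6  | Dave | 1684.39
7  | Dave | 1948.36
8  | Bob  | 649.2  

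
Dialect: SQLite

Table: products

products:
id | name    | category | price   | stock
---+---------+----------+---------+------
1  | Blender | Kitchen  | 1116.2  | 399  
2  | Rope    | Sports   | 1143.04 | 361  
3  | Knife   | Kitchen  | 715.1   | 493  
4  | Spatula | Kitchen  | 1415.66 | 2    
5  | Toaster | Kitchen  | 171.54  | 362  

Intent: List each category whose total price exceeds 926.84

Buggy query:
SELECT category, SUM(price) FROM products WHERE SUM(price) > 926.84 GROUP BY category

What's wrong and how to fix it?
Bug: WHERE runs before GROUP BY, so aggregates aren't available there

Fix: Move the aggregate condition to a HAVING clause

Corrected query:
SELECT category, SUM(price) FROM products GROUP BY category HAVING SUM(price) > 926.84

Result:
category | SUM(price)
---------+-----------
Kitchen  | 3418.5    
Sports   | 1143.04   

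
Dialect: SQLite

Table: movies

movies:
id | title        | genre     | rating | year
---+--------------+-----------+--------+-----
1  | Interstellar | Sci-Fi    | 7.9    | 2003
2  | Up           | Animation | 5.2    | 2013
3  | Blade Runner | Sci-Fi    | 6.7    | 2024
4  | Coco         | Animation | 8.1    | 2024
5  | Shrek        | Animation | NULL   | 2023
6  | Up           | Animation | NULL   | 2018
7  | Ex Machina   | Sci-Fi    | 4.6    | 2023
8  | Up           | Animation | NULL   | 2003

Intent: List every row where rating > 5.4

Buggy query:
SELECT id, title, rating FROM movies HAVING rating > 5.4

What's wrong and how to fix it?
Bug: This is a non-aggregate query (no GROUP BY, no aggregates), so in SQLite the HAVING clause is invalid here; a row-level condition belongs in WHERE

Fix: Use WHERE for row-level filtering

Corrected query:
SELECT id, title, rating FROM movies WHERE rating > 5.4

Result:
id | title        | rating
---+--------------+-------
1  | Interstellar | 7.9   
3  | Blade Runner | 6.7   
4  | Coco         | 8.1   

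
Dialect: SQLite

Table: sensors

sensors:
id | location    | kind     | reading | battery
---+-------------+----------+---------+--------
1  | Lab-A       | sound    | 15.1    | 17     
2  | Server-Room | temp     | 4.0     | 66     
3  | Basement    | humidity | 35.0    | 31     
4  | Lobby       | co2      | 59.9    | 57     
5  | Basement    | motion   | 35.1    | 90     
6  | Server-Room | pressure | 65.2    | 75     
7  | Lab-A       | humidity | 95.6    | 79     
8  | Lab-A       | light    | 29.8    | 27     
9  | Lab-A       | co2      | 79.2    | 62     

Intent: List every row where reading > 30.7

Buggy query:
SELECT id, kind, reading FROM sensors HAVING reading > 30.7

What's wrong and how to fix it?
Bug: HAVING filters the output of aggregation, but this query has no GROUP BY and no aggregate functions, so SQLite rejects it (HAVING clause on a non-aggregate query); the condition here is per row

Fix: Replace HAVING with WHERE since the condition applies to individual rows

Corrected query:
SELECT id, kind, reading FROM sensors WHERE reading > 30.7

Result:
id | kind     | reading
---+----------+--------
3  | humidity | 35     
4  | co2      | 59.9   
5  | motion   | 35.1   
6  | pressure | 65.2   
7  | humidity | 95.6   
9  | co2      | 79.2   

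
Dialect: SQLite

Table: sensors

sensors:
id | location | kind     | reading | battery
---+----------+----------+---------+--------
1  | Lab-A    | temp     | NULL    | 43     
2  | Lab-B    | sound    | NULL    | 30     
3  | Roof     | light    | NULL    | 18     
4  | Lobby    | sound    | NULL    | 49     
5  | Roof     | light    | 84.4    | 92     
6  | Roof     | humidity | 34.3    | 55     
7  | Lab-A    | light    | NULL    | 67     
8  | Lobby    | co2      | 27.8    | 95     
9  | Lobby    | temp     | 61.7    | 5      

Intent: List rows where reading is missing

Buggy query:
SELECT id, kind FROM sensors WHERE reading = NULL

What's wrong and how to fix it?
Bug: Comparing to NULL with '=' never matches; NULL = NULL is unknown, not true

Fix: Use IS NULL to test for NULL

Corrected query:
SELECT id, kind FROM sensors WHERE reading IS NULL

Result:
id | kind 
---+------
1  | temp 
2  | sound
3  | light
4  | sound
7  | light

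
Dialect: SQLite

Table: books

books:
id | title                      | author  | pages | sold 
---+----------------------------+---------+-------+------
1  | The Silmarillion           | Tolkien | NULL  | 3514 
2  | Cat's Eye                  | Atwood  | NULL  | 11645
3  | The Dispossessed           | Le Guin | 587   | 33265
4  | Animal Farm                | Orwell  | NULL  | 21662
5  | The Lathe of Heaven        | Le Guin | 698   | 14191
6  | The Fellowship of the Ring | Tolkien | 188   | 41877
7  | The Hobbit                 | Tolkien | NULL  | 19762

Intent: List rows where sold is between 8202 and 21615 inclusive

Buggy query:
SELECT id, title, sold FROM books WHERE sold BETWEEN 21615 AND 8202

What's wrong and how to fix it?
Bug: The bounds are reversed; BETWEEN a AND b requires a <= b to match anything

Fix: Write BETWEEN 8202 AND 21615

Corrected query:
SELECT id, title, sold FROM books WHERE sold BETWEEN 8202 AND 21615

Result:
id | title               | sold 
---+---------------------+------
2  | Cat's Eye           | 11645
5  | The Lathe of Heaven | 14191
7  | The Hobbit          | 19762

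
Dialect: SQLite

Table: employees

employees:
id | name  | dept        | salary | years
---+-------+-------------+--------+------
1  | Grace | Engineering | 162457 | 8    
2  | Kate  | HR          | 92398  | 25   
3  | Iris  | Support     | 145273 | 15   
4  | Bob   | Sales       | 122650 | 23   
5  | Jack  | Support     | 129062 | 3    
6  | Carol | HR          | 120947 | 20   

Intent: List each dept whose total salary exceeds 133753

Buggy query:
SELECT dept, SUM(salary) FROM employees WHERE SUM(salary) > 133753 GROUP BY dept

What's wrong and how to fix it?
Bug: Aggregate functions cannot appear in a WHERE clause

Fix: Use HAVING (which filters groups after aggregation) instead of WHERE

Corrected query:
SELECT dept, SUM(salary) FROM employees GROUP BY dept HAVING SUM(salary) > 133753

Result:
dept        | SUM(salary)
------------+------------
Engineering | 162457     
HR          | 213345     
Support     | 274335     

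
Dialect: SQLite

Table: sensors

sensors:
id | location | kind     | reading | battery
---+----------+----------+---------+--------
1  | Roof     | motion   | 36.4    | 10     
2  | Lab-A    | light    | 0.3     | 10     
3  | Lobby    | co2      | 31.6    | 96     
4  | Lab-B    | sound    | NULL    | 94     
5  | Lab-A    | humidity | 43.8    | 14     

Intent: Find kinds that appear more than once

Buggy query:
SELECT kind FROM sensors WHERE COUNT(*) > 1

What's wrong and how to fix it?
Bug: WHERE can't reference COUNT(*); aggregates are computed after WHERE

Fix: Group first, then use HAVING for the count condition

Corrected query:
SELECT kind FROM sensors GROUP BY kind HAVING COUNT(*) > 1

Result:
(no rows)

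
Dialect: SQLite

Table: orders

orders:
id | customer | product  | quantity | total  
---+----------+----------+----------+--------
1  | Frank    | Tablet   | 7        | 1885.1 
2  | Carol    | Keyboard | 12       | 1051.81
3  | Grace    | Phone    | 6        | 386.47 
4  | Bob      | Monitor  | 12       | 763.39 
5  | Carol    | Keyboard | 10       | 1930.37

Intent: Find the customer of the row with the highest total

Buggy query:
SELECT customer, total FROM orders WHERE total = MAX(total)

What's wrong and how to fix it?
Bug: MAX(total) is an aggregate and cannot be used directly in WHERE

Fix: Use a subquery: WHERE total = (SELECT MAX(total) FROM orders)

Corrected query:
SELECT customer, total FROM orders WHERE total = (SELECT MAX(total) FROM orders)

Result:
customer | total  
---------+--------
Carol    | 1930.37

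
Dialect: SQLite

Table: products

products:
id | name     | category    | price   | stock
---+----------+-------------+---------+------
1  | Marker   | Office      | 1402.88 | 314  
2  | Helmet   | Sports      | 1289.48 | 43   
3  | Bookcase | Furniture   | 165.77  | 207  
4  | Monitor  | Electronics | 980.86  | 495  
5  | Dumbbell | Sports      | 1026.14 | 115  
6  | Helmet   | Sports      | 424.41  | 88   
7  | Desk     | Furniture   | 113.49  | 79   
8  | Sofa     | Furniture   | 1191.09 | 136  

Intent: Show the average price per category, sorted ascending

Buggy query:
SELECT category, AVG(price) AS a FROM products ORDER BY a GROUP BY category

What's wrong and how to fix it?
Bug: ORDER BY appears before GROUP BY; SQL clause order requires GROUP BY first

Fix: Reorder: SELECT … FROM … GROUP BY … ORDER BY …

Corrected query:
SELECT category, AVG(price) AS a FROM products GROUP BY category ORDER BY a

Result:
category    | a         
------------+-----------
Furniture   | 490.116667
Sports      | 913.343333
Electronics | 980.86    
Office      | 1402.88   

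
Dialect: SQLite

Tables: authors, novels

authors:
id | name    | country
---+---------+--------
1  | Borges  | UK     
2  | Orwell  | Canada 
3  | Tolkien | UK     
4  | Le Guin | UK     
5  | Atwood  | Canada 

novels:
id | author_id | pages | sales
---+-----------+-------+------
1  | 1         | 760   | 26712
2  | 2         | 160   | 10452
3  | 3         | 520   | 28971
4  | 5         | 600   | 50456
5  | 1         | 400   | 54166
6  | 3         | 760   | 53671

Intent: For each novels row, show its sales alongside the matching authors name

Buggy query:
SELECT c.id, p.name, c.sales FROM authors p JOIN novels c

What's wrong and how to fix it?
Bug: Missing join condition: each novels row is matched to all authors rows instead of just its own

Fix: Add ON c.author_id = p.id to the JOIN

Corrected query:
SELECT c.id, p.name, c.sales FROM authors p JOIN novels c ON c.author_id = p.id

Result:
id | name    | sales
---+---------+------
1  | Borges  | 26712
2  | Orwell  | 10452
3  | Tolkien | 28971
4  | Atwood  | 50456
5  | Borges  | 54166
6  | Tolkien | 53671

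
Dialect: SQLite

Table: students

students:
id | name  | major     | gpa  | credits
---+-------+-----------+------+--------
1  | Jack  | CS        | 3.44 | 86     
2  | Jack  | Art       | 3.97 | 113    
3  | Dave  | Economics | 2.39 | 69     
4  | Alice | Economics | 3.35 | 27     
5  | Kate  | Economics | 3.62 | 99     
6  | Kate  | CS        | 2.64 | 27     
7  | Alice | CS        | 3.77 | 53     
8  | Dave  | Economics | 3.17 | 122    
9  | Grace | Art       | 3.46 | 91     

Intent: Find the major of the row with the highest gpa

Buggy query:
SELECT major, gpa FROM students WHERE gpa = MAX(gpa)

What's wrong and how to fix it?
Bug: MAX(gpa) is an aggregate and cannot be used directly in WHERE

Fix: Use a subquery: WHERE gpa = (SELECT MAX(gpa) FROM students)

Corrected query:
SELECT major, gpa FROM students WHERE gpa = (SELECT MAX(gpa) FROM students)

Result:
major | gpa 
------+-----
Art   | 3.97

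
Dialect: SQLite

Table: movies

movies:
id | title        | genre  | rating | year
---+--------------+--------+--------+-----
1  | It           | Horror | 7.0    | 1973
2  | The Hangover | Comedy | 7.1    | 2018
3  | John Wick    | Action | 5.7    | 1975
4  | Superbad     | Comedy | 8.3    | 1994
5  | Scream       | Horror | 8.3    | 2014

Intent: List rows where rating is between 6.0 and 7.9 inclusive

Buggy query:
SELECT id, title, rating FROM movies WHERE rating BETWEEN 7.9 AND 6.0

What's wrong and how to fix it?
Bug: The bounds are reversed; BETWEEN a AND b requires a <= b to match anything

Fix: Swap the bounds so the smaller value comes first

Corrected query:
SELECT id, title, rating FROM movies WHERE rating BETWEEN 6.0 AND 7.9

Result:
id | title        | rating
---+--------------+-------
1  | It           | 7     
2  | The Hangover | 7.1   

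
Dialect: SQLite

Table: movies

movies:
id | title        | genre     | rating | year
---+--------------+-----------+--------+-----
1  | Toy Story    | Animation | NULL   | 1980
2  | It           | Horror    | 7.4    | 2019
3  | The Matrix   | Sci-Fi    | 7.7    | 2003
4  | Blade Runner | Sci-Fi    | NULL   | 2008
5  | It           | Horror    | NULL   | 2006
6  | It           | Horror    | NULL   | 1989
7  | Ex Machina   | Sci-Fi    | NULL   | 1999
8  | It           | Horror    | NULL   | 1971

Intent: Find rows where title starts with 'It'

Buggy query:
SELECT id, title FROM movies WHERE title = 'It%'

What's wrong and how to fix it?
Bug: '=' compares the literal string including the % character; pattern matching needs LIKE

Fix: Replace '=' with LIKE so 'It%' is treated as a pattern

Corrected query:
SELECT id, title FROM movies WHERE title LIKE 'It%'

Result:
id | title
---+------
2  | It   
5  | It   
6  | It   
8  | It   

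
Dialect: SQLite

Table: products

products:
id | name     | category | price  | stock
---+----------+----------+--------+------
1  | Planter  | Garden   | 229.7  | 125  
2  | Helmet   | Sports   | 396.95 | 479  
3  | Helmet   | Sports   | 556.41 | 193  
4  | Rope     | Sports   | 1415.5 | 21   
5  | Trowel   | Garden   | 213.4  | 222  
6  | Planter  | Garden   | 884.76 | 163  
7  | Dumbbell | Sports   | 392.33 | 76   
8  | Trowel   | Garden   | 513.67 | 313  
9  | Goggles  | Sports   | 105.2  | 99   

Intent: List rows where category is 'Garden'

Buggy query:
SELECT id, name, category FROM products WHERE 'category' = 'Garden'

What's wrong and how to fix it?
Bug: Single quotes denote string literals in SQL; the column name is being compared as a constant string

Fix: Reference the column as category without single quotes

Corrected query:
SELECT id, name, category FROM products WHERE category = 'Garden'

Result:
id | name    | category
---+---------+---------
1  | Planter | Garden  
5  | Trowel  | Garden  
6  | Planter | Garden  
8  | Trowel  | Garden  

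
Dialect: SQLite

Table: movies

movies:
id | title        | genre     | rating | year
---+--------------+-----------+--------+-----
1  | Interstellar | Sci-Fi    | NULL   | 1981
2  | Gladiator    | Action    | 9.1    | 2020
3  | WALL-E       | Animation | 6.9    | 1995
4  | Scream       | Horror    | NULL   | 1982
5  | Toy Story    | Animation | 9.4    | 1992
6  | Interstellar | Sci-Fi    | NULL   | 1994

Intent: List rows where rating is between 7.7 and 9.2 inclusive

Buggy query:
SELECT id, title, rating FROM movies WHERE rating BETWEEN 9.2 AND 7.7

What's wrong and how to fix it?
Bug: The bounds are reversed; BETWEEN a AND b requires a <= b to match anything

Fix: Swap the bounds so the smaller value comes first

Corrected query:
SELECT id, title, rating FROM movies WHERE rating BETWEEN 7.7 AND 9.2

Result:
id | title     | rating
---+-----------+-------
2  | Gladiator | 9.1   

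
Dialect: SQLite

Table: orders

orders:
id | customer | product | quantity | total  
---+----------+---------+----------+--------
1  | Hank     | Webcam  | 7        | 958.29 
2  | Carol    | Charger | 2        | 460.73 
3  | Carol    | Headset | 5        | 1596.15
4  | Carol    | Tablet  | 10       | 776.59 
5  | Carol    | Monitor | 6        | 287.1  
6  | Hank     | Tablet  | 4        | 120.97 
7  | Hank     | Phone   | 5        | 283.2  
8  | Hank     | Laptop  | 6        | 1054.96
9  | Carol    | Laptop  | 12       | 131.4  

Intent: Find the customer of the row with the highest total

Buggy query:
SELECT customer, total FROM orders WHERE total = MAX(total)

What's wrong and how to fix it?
Bug: WHERE is evaluated per row; an aggregate over the whole table isn't defined there

Fix: Wrap MAX in a scalar subquery so WHERE compares against a single value

Corrected query:
SELECT customer, total FROM orders WHERE total = (SELECT MAX(total) FROM orders)

Result:
customer | total  
---------+--------
Carol    | 1596.15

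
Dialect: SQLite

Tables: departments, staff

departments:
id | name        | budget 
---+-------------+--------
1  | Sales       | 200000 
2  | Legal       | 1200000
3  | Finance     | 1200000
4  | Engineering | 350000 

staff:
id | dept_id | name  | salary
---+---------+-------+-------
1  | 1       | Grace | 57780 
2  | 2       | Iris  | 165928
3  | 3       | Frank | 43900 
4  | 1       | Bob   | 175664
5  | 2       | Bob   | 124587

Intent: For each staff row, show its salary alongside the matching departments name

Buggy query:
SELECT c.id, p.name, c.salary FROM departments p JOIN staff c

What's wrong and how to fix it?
Bug: Missing join condition: each staff row is matched to all departments rows instead of just its own

Fix: Specify the join condition linking the foreign key to the parent id

Corrected query:
SELECT c.id, p.name, c.salary FROM departments p JOIN staff c ON c.dept_id = p.id

Result:
id | name    | salary
---+---------+-------
1  | Sales   | 57780 
2  | Legal   | 165928
3  | Finance | 43900 
4  | Sales   | 175664
5  | Legal   | 124587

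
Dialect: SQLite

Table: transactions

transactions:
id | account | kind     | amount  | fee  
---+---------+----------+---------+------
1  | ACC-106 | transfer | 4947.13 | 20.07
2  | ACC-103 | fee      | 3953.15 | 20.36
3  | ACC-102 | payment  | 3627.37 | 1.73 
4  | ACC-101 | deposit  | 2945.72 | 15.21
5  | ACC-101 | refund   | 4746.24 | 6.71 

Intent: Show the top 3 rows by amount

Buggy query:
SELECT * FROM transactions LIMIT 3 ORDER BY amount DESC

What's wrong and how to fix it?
Bug: ORDER BY cannot follow LIMIT; LIMIT is the final clause

Fix: Sort with ORDER BY, then apply LIMIT

Corrected query:
SELECT * FROM transactions ORDER BY amount DESC LIMIT 3

Result:
id | account | kind     | amount  | fee  
---+---------+----------+---------+------
1  | ACC-106 | transfer | 4947.13 | 20.07
5  | ACC-101 | refund   | 4746.24 | 6.71 
2  | ACC-103 | fee      | 3953.15 | 20.36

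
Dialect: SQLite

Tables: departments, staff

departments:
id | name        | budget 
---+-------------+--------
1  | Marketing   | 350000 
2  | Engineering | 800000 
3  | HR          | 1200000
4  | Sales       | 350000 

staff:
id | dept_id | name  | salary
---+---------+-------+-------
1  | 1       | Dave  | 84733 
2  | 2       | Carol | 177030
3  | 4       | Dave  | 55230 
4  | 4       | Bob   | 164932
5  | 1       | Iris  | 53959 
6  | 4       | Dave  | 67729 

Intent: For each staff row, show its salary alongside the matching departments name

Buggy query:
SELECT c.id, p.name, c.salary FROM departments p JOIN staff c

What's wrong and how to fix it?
Bug: Missing join condition: each staff row is matched to all departments rows instead of just its own

Fix: Specify the join condition linking the foreign key to the parent id

Corrected query:
SELECT c.id, p.name, c.salary FROM departments p JOIN staff c ON c.dept_id = p.id

Result:
id | name        | salary
---+-------------+-------
1  | Marketing   | 84733 
2  | Engineering | 177030
3  | Sales       | 55230 
4  | Sales       | 164932
5  | Marketing   | 53959 
6  | Sales       | 67729 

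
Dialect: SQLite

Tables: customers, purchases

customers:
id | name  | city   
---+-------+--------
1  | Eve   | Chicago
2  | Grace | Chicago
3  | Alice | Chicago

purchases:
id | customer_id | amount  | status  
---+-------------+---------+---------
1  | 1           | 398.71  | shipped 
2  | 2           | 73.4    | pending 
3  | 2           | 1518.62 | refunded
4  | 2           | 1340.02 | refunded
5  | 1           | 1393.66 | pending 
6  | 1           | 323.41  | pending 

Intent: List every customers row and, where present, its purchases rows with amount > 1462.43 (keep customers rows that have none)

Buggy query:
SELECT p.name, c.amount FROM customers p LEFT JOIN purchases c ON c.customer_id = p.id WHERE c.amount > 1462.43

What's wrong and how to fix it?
Bug: Filtering c.amount in WHERE discards the NULL rows produced by LEFT JOIN, turning it into an inner join

Fix: Move the right-table condition into the ON clause so unmatched parents are kept

Corrected query:
SELECT p.name, c.amount FROM customers p LEFT JOIN purchases c ON c.customer_id = p.id AND c.amount > 1462.43

Result:
name  | amount 
------+--------
Eve   | NULL   
Grace | 1518.62
Alice | NULL   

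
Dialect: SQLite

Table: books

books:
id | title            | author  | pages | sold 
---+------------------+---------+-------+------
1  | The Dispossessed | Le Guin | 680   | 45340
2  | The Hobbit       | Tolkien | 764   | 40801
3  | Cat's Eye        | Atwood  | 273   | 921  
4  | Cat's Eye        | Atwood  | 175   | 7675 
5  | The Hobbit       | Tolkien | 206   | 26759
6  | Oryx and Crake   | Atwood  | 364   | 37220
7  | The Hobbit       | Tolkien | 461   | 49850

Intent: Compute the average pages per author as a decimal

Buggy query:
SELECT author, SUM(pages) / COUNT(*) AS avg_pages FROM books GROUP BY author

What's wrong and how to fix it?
Bug: Both operands are integers, so '/' performs integer division and truncates

Fix: Cast one side to REAL so the division keeps the fractional part

Corrected query:
SELECT author, SUM(pages) * 1.0 / COUNT(*) AS avg_pages FROM books GROUP BY author

Result:
author  | avg_pages 
--------+-----------
Atwood  | 270.666667
Le Guin | 680       
Tolkien | 477       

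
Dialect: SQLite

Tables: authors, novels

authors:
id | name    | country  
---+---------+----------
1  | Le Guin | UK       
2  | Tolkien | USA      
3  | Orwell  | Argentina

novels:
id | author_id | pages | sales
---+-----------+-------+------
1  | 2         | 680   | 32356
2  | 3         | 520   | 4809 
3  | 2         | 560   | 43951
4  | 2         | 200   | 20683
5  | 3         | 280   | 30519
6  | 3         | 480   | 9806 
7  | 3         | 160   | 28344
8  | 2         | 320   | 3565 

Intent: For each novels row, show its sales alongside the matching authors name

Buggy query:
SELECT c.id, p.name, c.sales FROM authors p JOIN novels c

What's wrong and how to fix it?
Bug: JOIN with no ON clause produces a cartesian product; every novels row pairs with every authors row

Fix: Add ON c.author_id = p.id to the JOIN

Corrected query:
SELECT c.id, p.name, c.sales FROM authors p JOIN novels c ON c.author_id = p.id

Result:
id | name    | sales
---+---------+------
1  | Tolkien | 32356
2  | Orwell  | 4809 
3  | Tolkien | 43951
4  | Tolkien | 20683
5  | Orwell  | 30519
6  | Orwell  | 9806 
7  | Orwell  | 28344
8  | Tolkien | 3565 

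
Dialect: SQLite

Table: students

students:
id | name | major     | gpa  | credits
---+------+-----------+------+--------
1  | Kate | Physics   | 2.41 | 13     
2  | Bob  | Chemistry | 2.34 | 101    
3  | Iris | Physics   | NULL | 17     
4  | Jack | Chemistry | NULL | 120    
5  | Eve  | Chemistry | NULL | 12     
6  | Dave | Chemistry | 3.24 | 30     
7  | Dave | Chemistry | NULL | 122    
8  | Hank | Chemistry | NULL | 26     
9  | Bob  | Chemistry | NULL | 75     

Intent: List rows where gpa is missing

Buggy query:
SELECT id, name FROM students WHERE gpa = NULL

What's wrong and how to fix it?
Bug: '= NULL' is always unknown in SQL three-valued logic, so no rows match

Fix: Use IS NULL to test for NULL

Corrected query:
SELECT id, name FROM students WHERE gpa IS NULL

Result:
id | name
---+-----
3  | Iris
4  | Jack
5  | Eve 
7  | Dave
8  | Hank
9  | Bob 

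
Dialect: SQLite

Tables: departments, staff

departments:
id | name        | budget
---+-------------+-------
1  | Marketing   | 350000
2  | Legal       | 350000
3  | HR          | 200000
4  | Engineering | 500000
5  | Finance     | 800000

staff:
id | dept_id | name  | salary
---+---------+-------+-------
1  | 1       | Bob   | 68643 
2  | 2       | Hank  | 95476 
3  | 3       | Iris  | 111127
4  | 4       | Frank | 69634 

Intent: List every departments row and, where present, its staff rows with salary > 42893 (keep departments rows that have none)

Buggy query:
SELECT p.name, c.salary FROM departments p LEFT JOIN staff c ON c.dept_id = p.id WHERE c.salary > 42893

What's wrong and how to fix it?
Bug: A WHERE condition on the right-hand table after LEFT JOIN drops unmatched parents

Fix: Move the right-table condition into the ON clause so unmatched parents are kept

Corrected query:
SELECT p.name, c.salary FROM departments p LEFT JOIN staff c ON c.dept_id = p.id AND c.salary > 42893

Result:
name        | salary
------------+-------
Marketing   | 68643 
Legal       | 95476 
HR          | 111127
Engineering | 69634 
Finance     | NULL  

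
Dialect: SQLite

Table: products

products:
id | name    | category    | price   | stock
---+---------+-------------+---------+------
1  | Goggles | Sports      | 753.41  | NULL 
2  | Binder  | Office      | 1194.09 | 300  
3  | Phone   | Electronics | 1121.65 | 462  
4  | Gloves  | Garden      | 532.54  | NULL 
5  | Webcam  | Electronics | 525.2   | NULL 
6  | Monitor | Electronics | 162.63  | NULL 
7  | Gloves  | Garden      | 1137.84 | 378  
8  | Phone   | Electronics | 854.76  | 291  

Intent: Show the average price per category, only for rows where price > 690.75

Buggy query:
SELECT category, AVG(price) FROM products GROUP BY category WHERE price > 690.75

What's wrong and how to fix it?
Bug: Row-level WHERE must come before GROUP BY in the clause order

Fix: Place WHERE between FROM and GROUP BY

Corrected query:
SELECT category, AVG(price) FROM products WHERE price > 690.75 GROUP BY category

Result:
category    | AVG(price)
------------+-----------
Electronics | 988.205   
Garden      | 1137.84   
Office      | 1194.09   
Sports      | 753.41    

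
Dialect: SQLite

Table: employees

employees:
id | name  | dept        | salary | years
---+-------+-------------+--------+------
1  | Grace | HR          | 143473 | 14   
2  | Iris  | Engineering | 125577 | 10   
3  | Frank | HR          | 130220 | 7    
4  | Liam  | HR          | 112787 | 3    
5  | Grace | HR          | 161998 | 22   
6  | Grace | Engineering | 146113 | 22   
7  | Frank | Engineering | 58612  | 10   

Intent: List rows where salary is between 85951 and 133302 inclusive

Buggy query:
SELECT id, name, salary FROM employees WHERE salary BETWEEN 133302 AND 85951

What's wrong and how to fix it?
Bug: The bounds are reversed; BETWEEN a AND b requires a <= b to match anything

Fix: Swap the bounds so the smaller value comes first

Corrected query:
SELECT id, name, salary FROM employees WHERE salary BETWEEN 85951 AND 133302

Result:
id | name  | salary
---+-------+-------
2  | Iris  | 125577
3  | Frank | 130220
4  | Liam  | 112787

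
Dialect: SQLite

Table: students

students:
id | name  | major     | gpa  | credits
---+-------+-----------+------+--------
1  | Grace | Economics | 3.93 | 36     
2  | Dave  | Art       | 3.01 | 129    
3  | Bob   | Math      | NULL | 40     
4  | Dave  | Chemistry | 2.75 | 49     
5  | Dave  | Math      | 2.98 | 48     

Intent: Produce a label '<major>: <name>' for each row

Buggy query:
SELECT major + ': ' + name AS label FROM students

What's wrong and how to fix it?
Bug: SQLite uses || for string concatenation; + coerces text to numbers (yielding 0)

Fix: Use the || operator for string concatenation

Corrected query:
SELECT major || ': ' || name AS label FROM students

Result:
label           
----------------
Economics: Grace
Art: Dave       
Math: Bob       
Chemistry: Dave 
Math: Dave      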